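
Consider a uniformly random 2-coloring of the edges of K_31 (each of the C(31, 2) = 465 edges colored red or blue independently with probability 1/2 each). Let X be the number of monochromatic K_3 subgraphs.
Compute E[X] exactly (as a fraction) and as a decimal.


Let X = Σ_S X_S over the C(31, 3) = 4495 subsets S of size 3, where X_S = 1 if the K_3 on S is monochromatic.
For a fixed S, the K_3 on S has C(3, 2) = 3 edges. P[all 3 edges red] = (1/2)^3, and likewise for blue, so P[monochromatic] = 2·(1/2)^3 = 2^{1 − 3} = 1/4.
By linearity: E[X] = C(31, 3) · 2^{1 − 3} = 4495 · 1/4 = 4495/4.
Numerically: E[X] ≈ 1123.750000.

E[X] = C(31,3)·2^(1−C(3,2)) = 4495/4 ≈ 1123.750000.


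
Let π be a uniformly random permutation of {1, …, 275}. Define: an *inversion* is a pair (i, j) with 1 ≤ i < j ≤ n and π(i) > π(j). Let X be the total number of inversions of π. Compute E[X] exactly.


Write X = Σ X_I over the C(275, 2) = 37675 pairs i < j, with X_I the indicator of one inversion.
There are 37675 indicators.
For each fixed pair i < j, the values π(i) and π(j) are two distinct elements of {1, …, 275} in uniformly random order; by symmetry P[π(i) > π(j)] = 1/2.
By linearity: E[X] = 37675 · (1/2) = C(275, 2) · (1/2) = 37675/2 = 37675/2 ≈ 18837.5000.

E[X] = 37675/2 = 18837.5000.


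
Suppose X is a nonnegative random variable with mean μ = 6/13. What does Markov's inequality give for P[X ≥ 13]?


μ = E[X] = 6/13, a = 13.
Markov: P[X ≥ 13] ≤ μ/a = (6/13)/13 = 6/169.
Numerically: ≈ 0.03550.
(Since a = 13 > μ = 0.46154, the bound 6/169 is < 1 and informative.)

P[X ≥ 13] ≤ 6/169 ≈ 0.03550.


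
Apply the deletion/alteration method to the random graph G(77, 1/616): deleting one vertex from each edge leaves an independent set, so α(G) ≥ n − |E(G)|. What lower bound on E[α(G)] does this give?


E[|E(G)|] = C(77, 2)·p = 2926 · (1/616) = 19/4.
E[α(G)] ≥ n − E[|E(G)|] = 77 − 19/4 = 289/4.
Numerically: ≈ 72.2500.
(This is only a lower bound; the true E[α(G)] may be larger.)

E[α(G)] ≥ 289/4 ≈ 72.2500.


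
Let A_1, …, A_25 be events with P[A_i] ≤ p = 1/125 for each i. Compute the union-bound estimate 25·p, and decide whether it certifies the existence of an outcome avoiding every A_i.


Union bound: P[∪_{i=1}^{25} A_i] ≤ Σ_i P[A_i] ≤ 25·p = 25·(1/125) = 1/5.
Numerically: 1/5 ≈ 0.200000.
Is 1/5 < 1? YES.
Since P[∪ A_i] ≤ 1/5 < 1, the complement has P[∩ A_i^c] ≥ 1 − 1/5 = 4/5 > 0, so some outcome avoids every A_i.

25·p = 1/5 ≈ 0.200000; existence CERTIFIED by the union bound.


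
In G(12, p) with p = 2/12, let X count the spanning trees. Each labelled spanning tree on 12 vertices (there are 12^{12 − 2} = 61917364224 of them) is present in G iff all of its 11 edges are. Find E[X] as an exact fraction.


K_12 has 12^{12 − 2} = 61917364224 labelled spanning trees.
For each such spanning tree H, let X_H = 1 if all 11 edges of H are present in G. Then P[X_H = 1] = p^{11} = (1/6)^{11} = 1/362797056.
Summing the indicators: E[X] = Σ_H E[X_H] = 61917364224 · p^{11} = 61917364224 · 1/362797056 = 512/3.
Numerically: E[X] ≈ 171.

E[X] = 61917364224 · (1/6)^{11} = 512/3 ≈ 171.


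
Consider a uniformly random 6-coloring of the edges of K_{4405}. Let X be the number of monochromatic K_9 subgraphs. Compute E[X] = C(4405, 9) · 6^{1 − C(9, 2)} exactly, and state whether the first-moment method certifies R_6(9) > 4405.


E[X] = C(4405, 9) · 6^{1 − 36} = 1706862792900636302463627150 · 6^{−35} = 1706862792900636302463627150/1719070799748422591028658176.
As a reduced fraction: E[X] = 284477132150106050410604525/286511799958070431838109696 ≈ 0.99290.
Is E[X] < 1? YES.
Since E[X] < 1, there exists a 6-coloring of K_{4405} with no monochromatic K_9; hence R_6(9) > 4405.

E[X] = 284477132150106050410604525/286511799958070431838109696 ≈ 0.99290; E[X] < 1, so R_6(9) > 4405.


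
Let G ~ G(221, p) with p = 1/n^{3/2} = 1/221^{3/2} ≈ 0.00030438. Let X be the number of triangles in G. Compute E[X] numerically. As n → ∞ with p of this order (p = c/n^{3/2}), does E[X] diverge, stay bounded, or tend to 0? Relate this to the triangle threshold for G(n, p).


Number of potential triangles: C(221, 3) = 1774630.
Each occurs with probability p³ ≈ (0.00030438)³ ≈ 2.8199069e-11.
By linearity: E[X] = C(221, 3)·p³ ≈ 1774630 · 2.8199069e-11 ≈ 0.00005.
Since α = 3/2 > 1, p = c/n^{3/2} = o(1/n) is below the triangle threshold p ~ 1/n. Asymptotically E[X] ~ (c³/6)·n^{3(1−α)} = (1³/6)·n^{-1.5} → 0, so by Markov's inequality G has no triangles w.h.p.

E[X] ≈ 0.00005; in regime p = Θ(1/n^{3/2}) E[X] tends to 0 (below the triangle threshold p ~ 1/n).


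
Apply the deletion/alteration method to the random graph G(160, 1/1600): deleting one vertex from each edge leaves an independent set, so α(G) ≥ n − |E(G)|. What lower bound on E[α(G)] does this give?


E[|E(G)|] = C(160, 2)·p = 12720 · (1/1600) = 159/20.
E[α(G)] ≥ n − E[|E(G)|] = 160 − 159/20 = 3041/20.
Numerically: ≈ 152.05000.
(This is only a lower bound; the true E[α(G)] may be larger.)

E[α(G)] ≥ 3041/20 ≈ 152.05000.


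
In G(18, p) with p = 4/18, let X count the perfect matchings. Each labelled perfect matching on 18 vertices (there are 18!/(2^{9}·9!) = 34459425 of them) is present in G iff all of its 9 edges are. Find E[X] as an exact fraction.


K_18 has 18!/(2^{9}·9!) = 34459425 labelled perfect matchings.
For each such perfect matching H, let X_H = 1 if all 9 edges of H are present in G. Then P[X_H = 1] = p^{9} = (2/9)^{9} = 512/387420489.
By linearity: E[X] = Σ_H E[X_H] = 34459425 · p^{9} = 34459425 · 512/387420489 = 217817600/4782969.
Numerically: E[X] ≈ 45.54.

E[X] = 34459425 · (2/9)^{9} = 217817600/4782969 ≈ 45.54.


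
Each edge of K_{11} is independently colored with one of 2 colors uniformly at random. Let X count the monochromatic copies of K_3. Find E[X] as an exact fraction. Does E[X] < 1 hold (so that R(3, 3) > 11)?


E[X] = C(11, 3) · 2^{1 − 3} = 165 · 2^{−2} = 165/4.
As a reduced fraction: E[X] = 165/4 ≈ 41.250.
Is E[X] < 1? NO.
Since E[X] ≥ 1, the first-moment bound is inconclusive at n = 11; it does NOT by itself certify R(3, 3) > 11.

E[X] = 165/4 ≈ 41.250; E[X] ≥ 1; first-moment method inconclusive here.


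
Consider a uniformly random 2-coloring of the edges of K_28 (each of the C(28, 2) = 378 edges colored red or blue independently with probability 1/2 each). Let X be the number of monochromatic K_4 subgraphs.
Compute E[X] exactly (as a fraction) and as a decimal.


Let X = Σ_S X_S over the C(28, 4) = 20475 subsets S of size 4, where X_S = 1 if the K_4 on S is monochromatic.
For a fixed S, the K_4 on S has C(4, 2) = 6 edges. P[all 6 edges red] = (1/2)^6, and likewise for blue, so P[monochromatic] = 2·(1/2)^6 = 2^{1 − 6} = 1/32.
By linearity: E[X] = C(28, 4) · 2^{1 − 6} = 20475 · 1/32 = 20475/32.
Numerically: E[X] ≈ 639.84375.

E[X] = C(28,4)·2^(1−C(4,2)) = 20475/32 ≈ 639.84375.


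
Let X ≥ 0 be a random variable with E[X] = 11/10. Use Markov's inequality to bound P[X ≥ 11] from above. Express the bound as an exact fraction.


μ = E[X] = 11/10, a = 11.
Markov: P[X ≥ 11] ≤ μ/a = (11/10)/11 = 1/10.
Numerically: ≈ 0.100000.
(Since a = 11 > μ = 1.100000, the bound 1/10 is < 1 and informative.)

P[X ≥ 11] ≤ 1/10 ≈ 0.100000.


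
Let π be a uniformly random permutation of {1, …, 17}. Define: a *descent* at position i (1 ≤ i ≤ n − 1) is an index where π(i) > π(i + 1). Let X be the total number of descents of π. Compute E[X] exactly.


Write X = Σ X_I over i = 1, …, 16, with X_I the indicator of one descent.
There are 16 indicators.
For each fixed i, the pair (π(i), π(i+1)) is a uniformly random ordered pair of distinct values from {1, …, 17}; by symmetry P[π(i) > π(i+1)] = 1/2.
By linearity: E[X] = 16 · (1/2) = (17 − 1) · (1/2) = 8 ≈ 8.0000.

E[X] = 8 = 8.0000.


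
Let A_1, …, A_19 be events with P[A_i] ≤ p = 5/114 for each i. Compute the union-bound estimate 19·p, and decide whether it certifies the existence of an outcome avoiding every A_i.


Union bound: P[∪_{i=1}^{19} A_i] ≤ Σ_i P[A_i] ≤ 19·p = 19·(5/114) = 5/6.
Numerically: 5/6 ≈ 0.833333.
Is 5/6 < 1? YES.
Since P[∪ A_i] ≤ 5/6 < 1, the complement has P[∩ A_i^c] ≥ 1 − 5/6 = 1/6 > 0, so some outcome avoids every A_i.

19·p = 5/6 ≈ 0.833333; existence CERTIFIED by the union bound.


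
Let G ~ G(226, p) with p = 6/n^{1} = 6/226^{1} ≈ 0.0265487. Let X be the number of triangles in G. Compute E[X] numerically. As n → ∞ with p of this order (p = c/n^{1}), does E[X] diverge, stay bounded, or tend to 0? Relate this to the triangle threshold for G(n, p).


Number of potential triangles: C(226, 3) = 1898400.
Each occurs with probability p³ ≈ (0.0265487)³ ≈ 1.87123544e-05.
By linearity: E[X] = C(226, 3)·p³ ≈ 1898400 · 1.87123544e-05 ≈ 35.523534.
Here α = 1, so p = 6/n is exactly at the triangle threshold p ~ 1/n. Asymptotically E[X] → c³/6 = 6³/6 = 36 ≈ 36.000000, a bounded constant. In this regime the triangle count is asymptotically Poisson(c³/6).

E[X] ≈ 35.523534; in regime p = Θ(1/n^{1}) E[X] stays bounded (at the triangle threshold p ~ 1/n).


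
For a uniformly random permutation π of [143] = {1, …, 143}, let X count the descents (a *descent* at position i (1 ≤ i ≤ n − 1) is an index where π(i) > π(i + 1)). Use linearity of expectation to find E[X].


Write X = Σ X_I over i = 1, …, 142, with X_I the indicator of one descent.
There are 142 indicators.
For each fixed i, the pair (π(i), π(i+1)) is a uniformly random ordered pair of distinct values from {1, …, 143}; by symmetry P[π(i) > π(i+1)] = 1/2.
By linearity: E[X] = 142 · (1/2) = (143 − 1) · (1/2) = 71 ≈ 71.00000.

E[X] = 71 = 71.00000.


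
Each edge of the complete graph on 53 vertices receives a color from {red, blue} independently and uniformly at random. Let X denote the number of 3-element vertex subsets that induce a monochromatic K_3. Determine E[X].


Let X = Σ_S X_S over the C(53, 3) = 23426 subsets S of size 3, where X_S = 1 if the K_3 on S is monochromatic.
For a fixed S, the K_3 on S has C(3, 2) = 3 edges. P[all 3 edges red] = (1/2)^3, and likewise for blue, so P[monochromatic] = 2·(1/2)^3 = 2^{1 − 3} = 1/4.
By linearity: E[X] = C(53, 3) · 2^{1 − 3} = 23426 · 1/4 = 11713/2.
Numerically: E[X] ≈ 5856.5000.

E[X] = C(53,3)·2^(1−C(3,2)) = 11713/2 ≈ 5856.5000.


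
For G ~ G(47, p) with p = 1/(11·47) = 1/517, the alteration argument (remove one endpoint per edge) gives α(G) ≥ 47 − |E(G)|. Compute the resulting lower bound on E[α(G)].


E[|E(G)|] = C(47, 2)·p = 1081 · (1/517) = 23/11.
E[α(G)] ≥ n − E[|E(G)|] = 47 − 23/11 = 494/11.
Numerically: ≈ 44.9091.
(This is only a lower bound; the true E[α(G)] may be larger.)

E[α(G)] ≥ 494/11 ≈ 44.9091.


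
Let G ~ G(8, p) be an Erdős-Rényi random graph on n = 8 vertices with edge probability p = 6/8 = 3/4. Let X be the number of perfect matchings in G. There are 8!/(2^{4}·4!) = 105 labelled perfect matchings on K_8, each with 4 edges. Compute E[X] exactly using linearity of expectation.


K_8 has 8!/(2^{4}·4!) = 105 labelled perfect matchings.
For each such perfect matching H, let X_H = 1 if all 4 edges of H are present in G. Then P[X_H = 1] = p^{4} = (3/4)^{4} = 81/256.
By linearity: E[X] = Σ_H E[X_H] = 105 · p^{4} = 105 · 81/256 = 8505/256.
Numerically: E[X] ≈ 33.2227.

E[X] = 105 · (3/4)^{4} = 8505/256 ≈ 33.2227.


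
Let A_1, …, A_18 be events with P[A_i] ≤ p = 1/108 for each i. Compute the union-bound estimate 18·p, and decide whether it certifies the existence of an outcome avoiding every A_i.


Union bound: P[∪_{i=1}^{18} A_i] ≤ Σ_i P[A_i] ≤ 18·p = 18·(1/108) = 1/6.
Numerically: 1/6 ≈ 0.166667.
Is 1/6 < 1? YES.
Since P[∪ A_i] ≤ 1/6 < 1, the complement has P[∩ A_i^c] ≥ 1 − 1/6 = 5/6 > 0, so some outcome avoids every A_i.

18·p = 1/6 ≈ 0.166667; existence CERTIFIED by the union bound.


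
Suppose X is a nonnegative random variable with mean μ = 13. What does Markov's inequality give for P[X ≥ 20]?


μ = E[X] = 13, a = 20.
Markov: P[X ≥ 20] ≤ μ/a = (13)/20 = 13/20.
Numerically: ≈ 0.650000.
(Since a = 20 > μ = 13.000000, the bound 13/20 is < 1 and informative.)

P[X ≥ 20] ≤ 13/20 ≈ 0.650000.


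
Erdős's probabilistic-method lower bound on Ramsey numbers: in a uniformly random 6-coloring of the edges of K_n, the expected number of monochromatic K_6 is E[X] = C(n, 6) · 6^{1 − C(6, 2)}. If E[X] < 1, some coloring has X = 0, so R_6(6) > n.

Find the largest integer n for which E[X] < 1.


We need C(n, 6) · 6^{1 − 15} < 1, i.e. C(n, 6) < 6^{15 − 1} = 78364164096.
Check values of n near the boundary:
  n = 194: C(194, 6) = 68482017072; 68482017072 < 78364164096? YES
  n = 195: C(195, 6) = 70656049360; 70656049360 < 78364164096? YES
  n = 196: C(196, 6) = 72887293024; 72887293024 < 78364164096? YES
  n = 197: C(197, 6) = 75176946208; 75176946208 < 78364164096? YES
  n = 198: C(198, 6) = 77526225777; 77526225777 < 78364164096? YES
  n = 199: C(199, 6) = 79936367511; 79936367511 < 78364164096? NO
The largest n with C(n, 6) < 78364164096 is n = 198 (where E[X] = 25842075259/26121388032 ≈ 0.9893071). Hence R_6(6) > 198, i.e. R_6(6) ≥ 199.

Largest n = 198; hence R_6(6) > 198.


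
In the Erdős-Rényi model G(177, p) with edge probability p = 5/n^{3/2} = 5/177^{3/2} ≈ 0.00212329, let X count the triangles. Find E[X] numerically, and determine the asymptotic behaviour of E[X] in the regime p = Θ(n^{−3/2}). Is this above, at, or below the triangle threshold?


Number of potential triangles: C(177, 3) = 908600.
Each occurs with probability p³ ≈ (0.00212329)³ ≈ 9.57260887e-09.
By linearity: E[X] = C(177, 3)·p³ ≈ 908600 · 9.57260887e-09 ≈ 0.008698.
Since α = 3/2 > 1, p = c/n^{3/2} = o(1/n) is below the triangle threshold p ~ 1/n. Asymptotically E[X] ~ (c³/6)·n^{3(1−α)} = (5³/6)·n^{-1.5} → 0, so by Markov's inequality G has no triangles w.h.p.

E[X] ≈ 0.008698; in regime p = Θ(1/n^{3/2}) E[X] tends to 0 (below the triangle threshold p ~ 1/n).


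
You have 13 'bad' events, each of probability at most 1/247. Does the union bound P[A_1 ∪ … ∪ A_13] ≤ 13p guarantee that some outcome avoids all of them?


Union bound: P[∪_{i=1}^{13} A_i] ≤ Σ_i P[A_i] ≤ 13·p = 13·(1/247) = 1/19.
Numerically: 1/19 ≈ 0.053.
Is 1/19 < 1? YES.
Since P[∪ A_i] ≤ 1/19 < 1, the complement has P[∩ A_i^c] ≥ 1 − 1/19 = 18/19 > 0, so some outcome avoids every A_i.

13·p = 1/19 ≈ 0.053; existence CERTIFIED by the union bound.


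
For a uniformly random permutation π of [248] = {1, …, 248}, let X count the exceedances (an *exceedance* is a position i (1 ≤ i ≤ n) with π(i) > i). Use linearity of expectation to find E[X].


Write X = Σ_{i=1}^{248} X_i, where X_i = 1_{π(i) > i}.
For each fixed i, π(i) is uniform over {1, …, 248} (marginal of a uniform permutation), so P[π(i) > i] = (n − i)/n. Summing: Σ_{i=1}^{248} (n − i)/n = (0 + 1 + … + 247)/248 = 248(248 − 1)/(2·248) = (248 − 1)/2.
Hence E[X] = Σ_{i=1}^{248} (248 − i)/248 = 247/2 ≈ 123.500.

E[X] = 247/2 = 123.500.


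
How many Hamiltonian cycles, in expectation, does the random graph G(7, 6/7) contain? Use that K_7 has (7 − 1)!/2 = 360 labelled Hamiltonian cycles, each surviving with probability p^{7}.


K_7 has (7 − 1)!/2 = 360 labelled Hamiltonian cycles.
For each such Hamiltonian cycle H, let X_H = 1 if all 7 edges of H are present in G. Then P[X_H = 1] = p^{7} = (6/7)^{7} = 279936/823543.
By linearity of expectation: E[X] = Σ_H E[X_H] = 360 · p^{7} = 360 · 279936/823543 = 100776960/823543.
Numerically: E[X] ≈ 122.

E[X] = 360 · (6/7)^{7} = 100776960/823543 ≈ 122.


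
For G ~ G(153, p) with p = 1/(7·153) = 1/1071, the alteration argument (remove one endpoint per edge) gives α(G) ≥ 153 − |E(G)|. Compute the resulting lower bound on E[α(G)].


E[|E(G)|] = C(153, 2)·p = 11628 · (1/1071) = 76/7.
E[α(G)] ≥ n − E[|E(G)|] = 153 − 76/7 = 995/7.
Numerically: ≈ 142.1429.
(This is only a lower bound; the true E[α(G)] may be larger.)

E[α(G)] ≥ 995/7 ≈ 142.1429.


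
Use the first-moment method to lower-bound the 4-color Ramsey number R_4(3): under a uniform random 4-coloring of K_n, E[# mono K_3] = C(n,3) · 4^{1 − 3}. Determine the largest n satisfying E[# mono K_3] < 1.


We need C(n, 3) · 4^{1 − 3} < 1, i.e. C(n, 3) < 4^{3 − 1} = 16.
Check values of n near the boundary:
  n = 3: C(3, 3) = 1; 1 < 16? YES
  n = 4: C(4, 3) = 4; 4 < 16? YES
  n = 5: C(5, 3) = 10; 10 < 16? YES
  n = 6: C(6, 3) = 20; 20 < 16? NO
  n = 7: C(7, 3) = 35; 35 < 16? NO
The largest n with C(n, 3) < 16 is n = 5 (where E[X] = 5/8 ≈ 0.6250). Hence R_4(3) > 5, i.e. R_4(3) ≥ 6.

Largest n = 5; hence R_4(3) > 5.


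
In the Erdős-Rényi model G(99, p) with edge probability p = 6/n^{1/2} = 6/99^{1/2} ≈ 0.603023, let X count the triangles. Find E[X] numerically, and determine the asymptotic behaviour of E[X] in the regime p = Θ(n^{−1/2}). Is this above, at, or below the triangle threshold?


Number of potential triangles: C(99, 3) = 156849.
Each occurs with probability p³ ≈ (0.603023)³ ≈ 2.19280978e-01.
By linearity: E[X] = C(99, 3)·p³ ≈ 156849 · 2.19280978e-01 ≈ 34394.002099.
Since α = 1/2 < 1, p = c/n^{1/2} ≫ 1/n is above the triangle threshold p ~ 1/n. Asymptotically E[X] ~ (c³/6)·n^{3(1−α)} = (6³/6)·n^{1.5} → ∞; triangles are abundant w.h.p.

E[X] ≈ 34394.002099; in regime p = Θ(1/n^{1/2}) E[X] diverges (above the triangle threshold p ~ 1/n).


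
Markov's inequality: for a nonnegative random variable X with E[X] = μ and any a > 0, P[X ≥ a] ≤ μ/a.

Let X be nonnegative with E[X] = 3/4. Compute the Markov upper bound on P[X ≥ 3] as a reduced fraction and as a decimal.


μ = E[X] = 3/4, a = 3.
Markov: P[X ≥ 3] ≤ μ/a = (3/4)/3 = 1/4.
Numerically: ≈ 0.250000.
(Since a = 3 > μ = 0.750000, the bound 1/4 is < 1 and informative.)

P[X ≥ 3] ≤ 1/4 ≈ 0.250000.


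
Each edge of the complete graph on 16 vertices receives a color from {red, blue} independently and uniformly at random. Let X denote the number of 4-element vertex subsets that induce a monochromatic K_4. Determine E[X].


Let X = Σ_S X_S over the C(16, 4) = 1820 subsets S of size 4, where X_S = 1 if the K_4 on S is monochromatic.
For a fixed S, the K_4 on S has C(4, 2) = 6 edges. P[all 6 edges red] = (1/2)^6, and likewise for blue, so P[monochromatic] = 2·(1/2)^6 = 2^{1 − 6} = 1/32.
By linearity of expectation: E[X] = C(16, 4) · 2^{1 − 6} = 1820 · 1/32 = 455/8.
Numerically: E[X] ≈ 56.8750.

E[X] = C(16,4)·2^(1−C(4,2)) = 455/8 ≈ 56.8750.


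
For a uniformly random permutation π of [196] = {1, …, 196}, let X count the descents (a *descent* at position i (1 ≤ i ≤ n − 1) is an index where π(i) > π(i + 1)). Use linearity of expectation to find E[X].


Write X = Σ X_I over i = 1, …, 195, with X_I the indicator of one descent.
There are 195 indicators.
For each fixed i, the pair (π(i), π(i+1)) is a uniformly random ordered pair of distinct values from {1, …, 196}; by symmetry P[π(i) > π(i+1)] = 1/2.
By linearity: E[X] = 195 · (1/2) = (196 − 1) · (1/2) = 195/2 ≈ 97.500.

E[X] = 195/2 = 97.500.


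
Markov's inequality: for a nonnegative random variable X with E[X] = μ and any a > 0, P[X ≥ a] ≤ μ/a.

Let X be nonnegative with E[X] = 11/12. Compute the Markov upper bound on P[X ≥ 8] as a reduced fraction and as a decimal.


μ = E[X] = 11/12, a = 8.
Markov: P[X ≥ 8] ≤ μ/a = (11/12)/8 = 11/96.
Numerically: ≈ 0.11458.
(Since a = 8 > μ = 0.91667, the bound 11/96 is < 1 and informative.)

P[X ≥ 8] ≤ 11/96 ≈ 0.11458.


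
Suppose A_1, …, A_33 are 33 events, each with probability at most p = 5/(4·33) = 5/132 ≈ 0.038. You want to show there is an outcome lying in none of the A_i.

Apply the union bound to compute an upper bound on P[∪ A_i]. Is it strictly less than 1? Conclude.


Union bound: P[∪_{i=1}^{33} A_i] ≤ Σ_i P[A_i] ≤ 33·p = 33·(5/132) = 5/4.
Numerically: 5/4 ≈ 1.250.
Is 5/4 < 1? NO.
Since the bound 5/4 is ≥ 1, the union bound is uninformative here; it does NOT by itself certify existence.

33·p = 5/4 ≈ 1.250; existence NOT certified by the union bound.


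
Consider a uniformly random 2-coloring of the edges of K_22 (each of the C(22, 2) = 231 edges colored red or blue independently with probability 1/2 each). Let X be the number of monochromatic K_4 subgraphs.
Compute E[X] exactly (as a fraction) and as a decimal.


Let X = Σ_S X_S over the C(22, 4) = 7315 subsets S of size 4, where X_S = 1 if the K_4 on S is monochromatic.
For a fixed S, the K_4 on S has C(4, 2) = 6 edges. P[all 6 edges red] = (1/2)^6, and likewise for blue, so P[monochromatic] = 2·(1/2)^6 = 2^{1 − 6} = 1/32.
By linearity: E[X] = C(22, 4) · 2^{1 − 6} = 7315 · 1/32 = 7315/32.
Numerically: E[X] ≈ 228.5938.

E[X] = C(22,4)·2^(1−C(4,2)) = 7315/32 ≈ 228.5938.


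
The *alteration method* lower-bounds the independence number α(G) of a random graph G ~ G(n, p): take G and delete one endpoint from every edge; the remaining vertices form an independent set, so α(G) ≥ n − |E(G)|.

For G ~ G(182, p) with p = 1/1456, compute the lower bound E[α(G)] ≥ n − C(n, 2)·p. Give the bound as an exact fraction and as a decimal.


E[|E(G)|] = C(182, 2)·p = 16471 · (1/1456) = 181/16.
E[α(G)] ≥ n − E[|E(G)|] = 182 − 181/16 = 2731/16.
Numerically: ≈ 170.68750.
(This is only a lower bound; the true E[α(G)] may be larger.)

E[α(G)] ≥ 2731/16 ≈ 170.68750.


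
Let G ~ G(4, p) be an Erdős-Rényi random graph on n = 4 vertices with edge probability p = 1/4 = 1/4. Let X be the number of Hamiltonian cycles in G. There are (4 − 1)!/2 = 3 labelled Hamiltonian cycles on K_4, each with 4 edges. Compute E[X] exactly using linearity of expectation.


K_4 has (4 − 1)!/2 = 3 labelled Hamiltonian cycles.
For each such Hamiltonian cycle H, let X_H = 1 if all 4 edges of H are present in G. Then P[X_H = 1] = p^{4} = (1/4)^{4} = 1/256.
By linearity: E[X] = Σ_H E[X_H] = 3 · p^{4} = 3 · 1/256 = 3/256.
Numerically: E[X] ≈ 0.01172.

E[X] = 3 · (1/4)^{4} = 3/256 ≈ 0.01172.


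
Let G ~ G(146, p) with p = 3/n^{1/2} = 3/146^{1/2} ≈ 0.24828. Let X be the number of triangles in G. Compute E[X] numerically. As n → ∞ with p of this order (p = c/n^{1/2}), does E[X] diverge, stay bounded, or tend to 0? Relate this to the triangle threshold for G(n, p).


Number of potential triangles: C(146, 3) = 508080.
Each occurs with probability p³ ≈ (0.24828)³ ≈ 1.5305040e-02.
By linearity: E[X] = C(146, 3)·p³ ≈ 508080 · 1.5305040e-02 ≈ 7776.18493.
Since α = 1/2 < 1, p = c/n^{1/2} ≫ 1/n is above the triangle threshold p ~ 1/n. Asymptotically E[X] ~ (c³/6)·n^{3(1−α)} = (3³/6)·n^{1.5} → ∞; triangles are abundant w.h.p.

E[X] ≈ 7776.18493; in regime p = Θ(1/n^{1/2}) E[X] diverges (above the triangle threshold p ~ 1/n).


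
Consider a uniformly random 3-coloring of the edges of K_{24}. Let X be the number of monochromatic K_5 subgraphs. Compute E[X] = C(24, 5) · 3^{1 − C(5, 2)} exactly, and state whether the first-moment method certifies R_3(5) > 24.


E[X] = C(24, 5) · 3^{1 − 10} = 42504 · 3^{−9} = 42504/19683.
As a reduced fraction: E[X] = 14168/6561 ≈ 2.1594.
Is E[X] < 1? NO.
Since E[X] ≥ 1, the first-moment bound is inconclusive at n = 24; it does NOT by itself certify R_3(5) > 24.

E[X] = 14168/6561 ≈ 2.1594; E[X] ≥ 1; first-moment method inconclusive here.


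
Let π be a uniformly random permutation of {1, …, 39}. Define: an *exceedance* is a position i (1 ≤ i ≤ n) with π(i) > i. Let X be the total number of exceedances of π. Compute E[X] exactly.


Write X = Σ_{i=1}^{39} X_i, where X_i = 1_{π(i) > i}.
For each fixed i, π(i) is uniform over {1, …, 39} (marginal of a uniform permutation), so P[π(i) > i] = (n − i)/n. Summing: Σ_{i=1}^{39} (n − i)/n = (0 + 1 + … + 38)/39 = 39(39 − 1)/(2·39) = (39 − 1)/2.
Hence E[X] = Σ_{i=1}^{39} (39 − i)/39 = 19 ≈ 19.000.

E[X] = 19 = 19.000.


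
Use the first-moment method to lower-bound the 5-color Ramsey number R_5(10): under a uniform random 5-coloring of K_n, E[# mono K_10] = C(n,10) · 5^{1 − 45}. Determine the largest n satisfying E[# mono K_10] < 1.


We need C(n, 10) · 5^{1 − 45} < 1, i.e. C(n, 10) < 5^{45 − 1} = 5684341886080801486968994140625.
Check values of n near the boundary:
  n = 5388: C(5388, 10) = 5634865093375880654852250419586; 5634865093375880654852250419586 < 5684341886080801486968994140625? YES
  n = 5389: C(5389, 10) = 5645340767466558997768874792926; 5645340767466558997768874792926 < 5684341886080801486968994140625? YES
  n = 5390: C(5390, 10) = 5655833965919099070255434039753; 5655833965919099070255434039753 < 5684341886080801486968994140625? YES
  n = 5391: C(5391, 10) = 5666344714787188828795213697883; 5666344714787188828795213697883 < 5684341886080801486968994140625? YES
  n = 5392: C(5392, 10) = 5676873040158402483252283957448; 5676873040158402483252283957448 < 5684341886080801486968994140625? YES
  n = 5393: C(5393, 10) = 5687418968154238267170642278008; 5687418968154238267170642278008 < 5684341886080801486968994140625? NO
The largest n with C(n, 10) < 5684341886080801486968994140625 is n = 5392 (where E[X] = 5676873040158402483252283957448/5684341886080801486968994140625 ≈ 0.9986861). Hence R_5(10) > 5392, i.e. R_5(10) ≥ 5393.

Largest n = 5392; hence R_5(10) > 5392.


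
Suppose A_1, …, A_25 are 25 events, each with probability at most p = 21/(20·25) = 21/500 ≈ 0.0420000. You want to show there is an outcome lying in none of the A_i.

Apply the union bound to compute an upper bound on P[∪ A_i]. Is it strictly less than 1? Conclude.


Union bound: P[∪_{i=1}^{25} A_i] ≤ Σ_i P[A_i] ≤ 25·p = 25·(21/500) = 21/20.
Numerically: 21/20 ≈ 1.0500000.
Is 21/20 < 1? NO.
Since the bound 21/20 is ≥ 1, the union bound is uninformative here; it does NOT by itself certify existence.

25·p = 21/20 ≈ 1.0500000; existence NOT certified by the union bound.


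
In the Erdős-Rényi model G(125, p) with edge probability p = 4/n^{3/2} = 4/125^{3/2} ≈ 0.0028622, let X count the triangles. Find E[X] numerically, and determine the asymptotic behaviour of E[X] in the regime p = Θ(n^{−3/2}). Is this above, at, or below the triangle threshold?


Number of potential triangles: C(125, 3) = 317750.
Each occurs with probability p³ ≈ (0.0028622)³ ≈ 2.3446872e-08.
By linearity: E[X] = C(125, 3)·p³ ≈ 317750 · 2.3446872e-08 ≈ 0.00745.
Since α = 3/2 > 1, p = c/n^{3/2} = o(1/n) is below the triangle threshold p ~ 1/n. Asymptotically E[X] ~ (c³/6)·n^{3(1−α)} = (4³/6)·n^{-1.5} → 0, so by Markov's inequality G has no triangles w.h.p.

E[X] ≈ 0.00745; in regime p = Θ(1/n^{3/2}) E[X] tends to 0 (below the triangle threshold p ~ 1/n).


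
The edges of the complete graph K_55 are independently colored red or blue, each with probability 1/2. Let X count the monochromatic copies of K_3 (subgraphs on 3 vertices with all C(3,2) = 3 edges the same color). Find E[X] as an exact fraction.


Let X = Σ_S X_S over the C(55, 3) = 26235 subsets S of size 3, where X_S = 1 if the K_3 on S is monochromatic.
For a fixed S, the K_3 on S has C(3, 2) = 3 edges. P[all 3 edges red] = (1/2)^3, and likewise for blue, so P[monochromatic] = 2·(1/2)^3 = 2^{1 − 3} = 1/4.
By linearity of expectation: E[X] = C(55, 3) · 2^{1 − 3} = 26235 · 1/4 = 26235/4.
Numerically: E[X] ≈ 6558.7500.

E[X] = C(55,3)·2^(1−C(3,2)) = 26235/4 ≈ 6558.7500.


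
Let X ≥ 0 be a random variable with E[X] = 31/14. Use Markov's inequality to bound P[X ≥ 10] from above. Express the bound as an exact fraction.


μ = E[X] = 31/14, a = 10.
Markov: P[X ≥ 10] ≤ μ/a = (31/14)/10 = 31/140.
Numerically: ≈ 0.22143.
(Since a = 10 > μ = 2.21429, the bound 31/140 is < 1 and informative.)

P[X ≥ 10] ≤ 31/140 ≈ 0.22143.


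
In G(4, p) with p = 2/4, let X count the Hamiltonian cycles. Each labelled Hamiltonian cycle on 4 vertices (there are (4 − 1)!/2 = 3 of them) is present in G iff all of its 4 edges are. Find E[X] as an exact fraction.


K_4 has (4 − 1)!/2 = 3 labelled Hamiltonian cycles.
For each such Hamiltonian cycle H, let X_H = 1 if all 4 edges of H are present in G. Then P[X_H = 1] = p^{4} = (1/2)^{4} = 1/16.
By linearity: E[X] = Σ_H E[X_H] = 3 · p^{4} = 3 · 1/16 = 3/16.
Numerically: E[X] ≈ 0.188.

E[X] = 3 · (1/2)^{4} = 3/16 ≈ 0.188.


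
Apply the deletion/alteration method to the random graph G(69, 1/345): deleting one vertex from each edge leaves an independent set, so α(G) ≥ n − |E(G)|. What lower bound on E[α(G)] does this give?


E[|E(G)|] = C(69, 2)·p = 2346 · (1/345) = 34/5.
E[α(G)] ≥ n − E[|E(G)|] = 69 − 34/5 = 311/5.
Numerically: ≈ 62.200000.
(This is only a lower bound; the true E[α(G)] may be larger.)

E[α(G)] ≥ 311/5 ≈ 62.200000.


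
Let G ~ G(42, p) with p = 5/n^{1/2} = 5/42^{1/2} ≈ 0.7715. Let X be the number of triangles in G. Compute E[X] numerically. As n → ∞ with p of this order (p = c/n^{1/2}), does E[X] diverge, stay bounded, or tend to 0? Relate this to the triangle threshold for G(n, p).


Number of potential triangles: C(42, 3) = 11480.
Each occurs with probability p³ ≈ (0.7715)³ ≈ 4.592362e-01.
By linearity: E[X] = C(42, 3)·p³ ≈ 11480 · 4.592362e-01 ≈ 5272.0311.
Since α = 1/2 < 1, p = c/n^{1/2} ≫ 1/n is above the triangle threshold p ~ 1/n. Asymptotically E[X] ~ (c³/6)·n^{3(1−α)} = (5³/6)·n^{1.5} → ∞; triangles are abundant w.h.p.

E[X] ≈ 5272.0311; in regime p = Θ(1/n^{1/2}) E[X] diverges (above the triangle threshold p ~ 1/n).


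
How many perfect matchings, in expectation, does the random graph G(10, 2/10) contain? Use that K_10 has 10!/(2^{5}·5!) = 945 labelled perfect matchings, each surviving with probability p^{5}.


K_10 has 10!/(2^{5}·5!) = 945 labelled perfect matchings.
For each such perfect matching H, let X_H = 1 if all 5 edges of H are present in G. Then P[X_H = 1] = p^{5} = (1/5)^{5} = 1/3125.
By linearity: E[X] = Σ_H E[X_H] = 945 · p^{5} = 945 · 1/3125 = 189/625.
Numerically: E[X] ≈ 0.3024.

E[X] = 945 · (1/5)^{5} = 189/625 ≈ 0.3024.


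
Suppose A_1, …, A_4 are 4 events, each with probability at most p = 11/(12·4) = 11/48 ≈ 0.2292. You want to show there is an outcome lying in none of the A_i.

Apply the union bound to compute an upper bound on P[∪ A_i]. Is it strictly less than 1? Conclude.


Union bound: P[∪_{i=1}^{4} A_i] ≤ Σ_i P[A_i] ≤ 4·p = 4·(11/48) = 11/12.
Numerically: 11/12 ≈ 0.9167.
Is 11/12 < 1? YES.
Since P[∪ A_i] ≤ 11/12 < 1, the complement has P[∩ A_i^c] ≥ 1 − 11/12 = 1/12 > 0, so some outcome avoids every A_i.

4·p = 11/12 ≈ 0.9167; existence CERTIFIED by the union bound.


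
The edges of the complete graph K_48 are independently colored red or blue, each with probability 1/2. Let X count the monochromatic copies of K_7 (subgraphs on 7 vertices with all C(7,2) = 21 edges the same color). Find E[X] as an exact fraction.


Let X = Σ_S X_S over the C(48, 7) = 73629072 subsets S of size 7, where X_S = 1 if the K_7 on S is monochromatic.
For a fixed S, the K_7 on S has C(7, 2) = 21 edges. P[all 21 edges red] = (1/2)^21, and likewise for blue, so P[monochromatic] = 2·(1/2)^21 = 2^{1 − 21} = 1/1048576.
Summing: E[X] = C(48, 7) · 2^{1 − 21} = 73629072 · 1/1048576 = 4601817/65536.
Numerically: E[X] ≈ 70.218.

E[X] = C(48,7)·2^(1−C(7,2)) = 4601817/65536 ≈ 70.218.


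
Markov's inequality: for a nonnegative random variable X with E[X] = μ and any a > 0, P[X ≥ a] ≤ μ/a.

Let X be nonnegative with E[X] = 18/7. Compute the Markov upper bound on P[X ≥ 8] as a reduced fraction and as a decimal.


μ = E[X] = 18/7, a = 8.
Markov: P[X ≥ 8] ≤ μ/a = (18/7)/8 = 9/28.
Numerically: ≈ 0.321.
(Since a = 8 > μ = 2.571, the bound 9/28 is < 1 and informative.)

P[X ≥ 8] ≤ 9/28 ≈ 0.321.


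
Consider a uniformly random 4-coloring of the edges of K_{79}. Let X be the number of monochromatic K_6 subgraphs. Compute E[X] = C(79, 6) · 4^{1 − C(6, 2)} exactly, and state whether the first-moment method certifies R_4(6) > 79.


E[X] = C(79, 6) · 4^{1 − 15} = 277962685 · 4^{−14} = 277962685/268435456.
As a reduced fraction: E[X] = 277962685/268435456 ≈ 1.0354917.
Is E[X] < 1? NO.
Since E[X] ≥ 1, the first-moment bound is inconclusive at n = 79; it does NOT by itself certify R_4(6) > 79.

E[X] = 277962685/268435456 ≈ 1.0354917; E[X] ≥ 1; first-moment method inconclusive here.


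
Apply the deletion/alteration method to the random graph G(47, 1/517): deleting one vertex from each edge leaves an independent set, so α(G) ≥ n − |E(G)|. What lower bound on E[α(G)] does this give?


E[|E(G)|] = C(47, 2)·p = 1081 · (1/517) = 23/11.
E[α(G)] ≥ n − E[|E(G)|] = 47 − 23/11 = 494/11.
Numerically: ≈ 44.90909.
(This is only a lower bound; the true E[α(G)] may be larger.)

E[α(G)] ≥ 494/11 ≈ 44.90909.


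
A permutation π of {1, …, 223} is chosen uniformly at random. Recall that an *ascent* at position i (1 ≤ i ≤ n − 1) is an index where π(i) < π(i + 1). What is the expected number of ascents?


Write X = Σ X_I over i = 1, …, 222, with X_I the indicator of one ascent.
There are 222 indicators.
For each fixed i, the pair (π(i), π(i+1)) is a uniformly random ordered pair of distinct values from {1, …, 223}; by symmetry P[π(i) < π(i+1)] = 1/2.
By linearity: E[X] = 222 · (1/2) = (223 − 1) · (1/2) = 111 ≈ 111.000000.

E[X] = 111 = 111.000000.


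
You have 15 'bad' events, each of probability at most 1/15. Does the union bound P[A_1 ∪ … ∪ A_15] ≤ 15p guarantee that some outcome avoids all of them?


Union bound: P[∪_{i=1}^{15} A_i] ≤ Σ_i P[A_i] ≤ 15·p = 15·(1/15) = 1.
Numerically: 1 ≈ 1.0000.
Is 1 < 1? NO.
Since the bound 1 is ≥ 1, the union bound is uninformative here; it does NOT by itself certify existence.

15·p = 1 ≈ 1.0000; existence NOT certified by the union bound.


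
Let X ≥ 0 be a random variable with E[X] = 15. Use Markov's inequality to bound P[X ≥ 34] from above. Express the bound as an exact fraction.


μ = E[X] = 15, a = 34.
Markov: P[X ≥ 34] ≤ μ/a = (15)/34 = 15/34.
Numerically: ≈ 0.44118.
(Since a = 34 > μ = 15.00000, the bound 15/34 is < 1 and informative.)

P[X ≥ 34] ≤ 15/34 ≈ 0.44118.


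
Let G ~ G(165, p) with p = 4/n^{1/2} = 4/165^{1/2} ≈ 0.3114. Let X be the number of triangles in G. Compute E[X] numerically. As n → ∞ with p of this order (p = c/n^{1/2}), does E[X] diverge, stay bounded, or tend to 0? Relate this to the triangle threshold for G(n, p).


Number of potential triangles: C(165, 3) = 735130.
Each occurs with probability p³ ≈ (0.3114)³ ≈ 3.019632e-02.
By linearity: E[X] = C(165, 3)·p³ ≈ 735130 · 3.019632e-02 ≈ 22198.2227.
Since α = 1/2 < 1, p = c/n^{1/2} ≫ 1/n is above the triangle threshold p ~ 1/n. Asymptotically E[X] ~ (c³/6)·n^{3(1−α)} = (4³/6)·n^{1.5} → ∞; triangles are abundant w.h.p.

E[X] ≈ 22198.2227; in regime p = Θ(1/n^{1/2}) E[X] diverges (above the triangle threshold p ~ 1/n).


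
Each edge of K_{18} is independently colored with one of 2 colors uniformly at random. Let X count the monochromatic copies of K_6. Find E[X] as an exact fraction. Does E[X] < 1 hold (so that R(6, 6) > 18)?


E[X] = C(18, 6) · 2^{1 − 15} = 18564 · 2^{−14} = 18564/16384.
As a reduced fraction: E[X] = 4641/4096 ≈ 1.1331.
Is E[X] < 1? NO.
Since E[X] ≥ 1, the first-moment bound is inconclusive at n = 18; it does NOT by itself certify R(6, 6) > 18.

E[X] = 4641/4096 ≈ 1.1331; E[X] ≥ 1; first-moment method inconclusive here.


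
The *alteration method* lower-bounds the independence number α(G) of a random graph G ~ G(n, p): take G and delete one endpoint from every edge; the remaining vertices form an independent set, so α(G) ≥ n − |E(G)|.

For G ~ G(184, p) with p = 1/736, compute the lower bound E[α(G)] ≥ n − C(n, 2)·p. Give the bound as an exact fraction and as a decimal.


E[|E(G)|] = C(184, 2)·p = 16836 · (1/736) = 183/8.
E[α(G)] ≥ n − E[|E(G)|] = 184 − 183/8 = 1289/8.
Numerically: ≈ 161.1250.
(This is only a lower bound; the true E[α(G)] may be larger.)

E[α(G)] ≥ 1289/8 ≈ 161.1250.


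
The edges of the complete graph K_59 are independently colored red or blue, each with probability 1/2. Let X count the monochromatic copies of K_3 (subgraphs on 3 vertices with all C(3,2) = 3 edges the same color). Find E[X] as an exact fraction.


Let X = Σ_S X_S over the C(59, 3) = 32509 subsets S of size 3, where X_S = 1 if the K_3 on S is monochromatic.
For a fixed S, the K_3 on S has C(3, 2) = 3 edges. P[all 3 edges red] = (1/2)^3, and likewise for blue, so P[monochromatic] = 2·(1/2)^3 = 2^{1 − 3} = 1/4.
By linearity: E[X] = C(59, 3) · 2^{1 − 3} = 32509 · 1/4 = 32509/4.
Numerically: E[X] ≈ 8127.25000.

E[X] = C(59,3)·2^(1−C(3,2)) = 32509/4 ≈ 8127.25000.


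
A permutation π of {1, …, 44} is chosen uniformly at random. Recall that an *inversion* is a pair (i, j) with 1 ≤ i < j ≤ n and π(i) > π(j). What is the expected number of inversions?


Write X = Σ X_I over the C(44, 2) = 946 pairs i < j, with X_I the indicator of one inversion.
There are 946 indicators.
For each fixed pair i < j, the values π(i) and π(j) are two distinct elements of {1, …, 44} in uniformly random order; by symmetry P[π(i) > π(j)] = 1/2.
By linearity: E[X] = 946 · (1/2) = C(44, 2) · (1/2) = 946/2 = 473 ≈ 473.0000.

E[X] = 473 = 473.0000.


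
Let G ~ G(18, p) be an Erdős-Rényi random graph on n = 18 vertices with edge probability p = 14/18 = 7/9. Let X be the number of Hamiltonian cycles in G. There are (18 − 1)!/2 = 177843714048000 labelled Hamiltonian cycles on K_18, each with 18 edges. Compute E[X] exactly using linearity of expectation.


K_18 has (18 − 1)!/2 = 177843714048000 labelled Hamiltonian cycles.
For each such Hamiltonian cycle H, let X_H = 1 if all 18 edges of H are present in G. Then P[X_H = 1] = p^{18} = (7/9)^{18} = 1628413597910449/150094635296999121.
By linearity: E[X] = Σ_H E[X_H] = 177843714048000 · p^{18} = 177843714048000 · 1628413597910449/150094635296999121 = 397260798708725298034688000/205891132094649.
Numerically: E[X] ≈ 1.93e+12.

E[X] = 177843714048000 · (7/9)^{18} = 397260798708725298034688000/205891132094649 ≈ 1.93e+12.


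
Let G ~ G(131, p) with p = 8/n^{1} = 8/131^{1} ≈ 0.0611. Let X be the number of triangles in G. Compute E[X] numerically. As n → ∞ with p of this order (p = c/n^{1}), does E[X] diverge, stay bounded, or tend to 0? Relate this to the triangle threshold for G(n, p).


Number of potential triangles: C(131, 3) = 366145.
Each occurs with probability p³ ≈ (0.0611)³ ≈ 2.27749e-04.
By linearity: E[X] = C(131, 3)·p³ ≈ 366145 · 2.27749e-04 ≈ 83.389.
Here α = 1, so p = 8/n is exactly at the triangle threshold p ~ 1/n. Asymptotically E[X] → c³/6 = 8³/6 = 256/3 ≈ 85.333, a bounded constant. In this regime the triangle count is asymptotically Poisson(c³/6).

E[X] ≈ 83.389; in regime p = Θ(1/n^{1}) E[X] stays bounded (at the triangle threshold p ~ 1/n).


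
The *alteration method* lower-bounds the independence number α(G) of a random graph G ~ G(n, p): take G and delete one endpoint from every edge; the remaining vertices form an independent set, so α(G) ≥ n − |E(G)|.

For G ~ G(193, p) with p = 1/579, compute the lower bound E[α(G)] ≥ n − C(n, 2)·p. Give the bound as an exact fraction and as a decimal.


E[|E(G)|] = C(193, 2)·p = 18528 · (1/579) = 32.
E[α(G)] ≥ n − E[|E(G)|] = 193 − 32 = 161.
Numerically: ≈ 161.000.
(This is only a lower bound; the true E[α(G)] may be larger.)

E[α(G)] ≥ 161 ≈ 161.000.


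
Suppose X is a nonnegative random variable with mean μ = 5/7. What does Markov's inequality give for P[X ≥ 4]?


μ = E[X] = 5/7, a = 4.
Markov: P[X ≥ 4] ≤ μ/a = (5/7)/4 = 5/28.
Numerically: ≈ 0.179.
(Since a = 4 > μ = 0.714, the bound 5/28 is < 1 and informative.)

P[X ≥ 4] ≤ 5/28 ≈ 0.179.
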